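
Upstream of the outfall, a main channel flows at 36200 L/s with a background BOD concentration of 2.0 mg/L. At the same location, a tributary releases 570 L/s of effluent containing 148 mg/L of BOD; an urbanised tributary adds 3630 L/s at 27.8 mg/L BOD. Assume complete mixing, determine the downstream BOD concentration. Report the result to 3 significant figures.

Mass balance: C = (36200·2.000 + 570.0·148.0 + 3630·27.80) / 40400 = 257700/40400 = 6.378 mg/L.

6.38 mg/L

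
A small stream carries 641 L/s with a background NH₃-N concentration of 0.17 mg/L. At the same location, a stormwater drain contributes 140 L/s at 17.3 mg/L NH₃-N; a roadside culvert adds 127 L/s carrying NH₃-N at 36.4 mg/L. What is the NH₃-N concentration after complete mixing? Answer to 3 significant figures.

Flow-weighted average: C = (641.0·0.1700 + 140.0·17.30 + 127.0·36.40) / 908.0 = 7154/908.0 = 7.879 mg/L.

7.88 mg/L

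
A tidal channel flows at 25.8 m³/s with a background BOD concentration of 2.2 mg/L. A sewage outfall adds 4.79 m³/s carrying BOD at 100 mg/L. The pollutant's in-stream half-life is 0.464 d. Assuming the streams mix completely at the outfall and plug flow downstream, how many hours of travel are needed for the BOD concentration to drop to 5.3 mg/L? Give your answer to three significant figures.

19.2 h

Mass balance: C = (25.80·2.200 + 4.790·100.0) / 30.59 = 535.8/30.59 = 17.51 mg/L.
Half-life 0.464 d → k = ln 2 / 0.464 = 1.494 d⁻¹.
17.51·exp(−k·t) = 5.3 → t = ln(17.51/5.3)/k = 69130 s = 19.20 h.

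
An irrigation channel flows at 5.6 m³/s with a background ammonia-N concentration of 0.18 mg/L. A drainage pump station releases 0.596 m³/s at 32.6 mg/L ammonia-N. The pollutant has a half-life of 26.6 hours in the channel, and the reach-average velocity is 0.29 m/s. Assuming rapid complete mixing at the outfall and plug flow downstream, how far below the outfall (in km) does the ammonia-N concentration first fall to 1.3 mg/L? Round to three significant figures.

37.3 km

After mixing, C = (5.600·0.1800 + 0.5960·32.60) / 6.196 = 20.44/6.196 = 3.299 mg/L.
Half-life 26.6 h → k = ln 2 / 26.6 = 0.02606 h⁻¹ = 0.6254 d⁻¹.
Set 3.299·exp(−k·t) = 1.3 → t = ln(3.299/1.3)/k = 128600 s = 35.73 h.
Distance = v·t = 0.29·128600 = 37300 m = 37.30 km.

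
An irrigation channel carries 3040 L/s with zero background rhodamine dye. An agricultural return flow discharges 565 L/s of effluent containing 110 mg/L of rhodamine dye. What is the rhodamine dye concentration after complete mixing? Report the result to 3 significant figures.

After mixing, C = (3040·0 + 565.0·110.0) / 3605 = 62150/3605 = 17.24 mg/L.

17.2 mg/L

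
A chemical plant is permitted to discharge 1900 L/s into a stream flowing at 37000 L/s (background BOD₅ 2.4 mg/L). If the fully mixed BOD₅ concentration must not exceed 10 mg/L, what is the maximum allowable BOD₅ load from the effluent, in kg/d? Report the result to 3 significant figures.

Mass balance at the limit: 37000·2.400 + 1900·Cₑ = 38900·10 → Cₑ = 158.0 mg/L.
1900 L/s = 1.900 m³/s. Load = 1.900 m³/s × 158.0 g/m³ × 86 400 s/d = 25940 kg/d.

25900 kg/d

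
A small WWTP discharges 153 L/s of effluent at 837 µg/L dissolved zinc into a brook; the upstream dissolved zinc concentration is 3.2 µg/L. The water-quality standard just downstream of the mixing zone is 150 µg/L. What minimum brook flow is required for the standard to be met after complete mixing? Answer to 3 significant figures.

Set C_mix = 150: (Q·3.200 + 153.0·837.0) / (Q + 153.0) = 150
→ Q = 153.0·(837.0 − 150)/(150 − 3.200) = 716.0 L/s.

716 L/s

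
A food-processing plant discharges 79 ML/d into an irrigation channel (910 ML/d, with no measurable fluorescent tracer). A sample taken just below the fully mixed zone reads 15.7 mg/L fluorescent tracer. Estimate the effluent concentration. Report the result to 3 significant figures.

Mass balance: 910.0·0 + 79.00·Cₑ = 989.0·15.70
→ Cₑ = (989.0·15.70 − 910.0·0) / 79.00 = 196.5 mg/L.

197 mg/L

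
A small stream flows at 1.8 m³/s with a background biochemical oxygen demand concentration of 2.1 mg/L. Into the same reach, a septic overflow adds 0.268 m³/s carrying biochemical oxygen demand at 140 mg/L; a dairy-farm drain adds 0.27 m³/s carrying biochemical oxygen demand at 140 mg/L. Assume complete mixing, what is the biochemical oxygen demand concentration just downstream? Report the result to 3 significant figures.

33.8 mg/L

Mixed concentration C = ΣQC/ΣQ = (1.800·2.100 + 0.2680·140.0 + 0.2700·140.0) / 2.338 = 79.10/2.338 = 33.83 mg/L.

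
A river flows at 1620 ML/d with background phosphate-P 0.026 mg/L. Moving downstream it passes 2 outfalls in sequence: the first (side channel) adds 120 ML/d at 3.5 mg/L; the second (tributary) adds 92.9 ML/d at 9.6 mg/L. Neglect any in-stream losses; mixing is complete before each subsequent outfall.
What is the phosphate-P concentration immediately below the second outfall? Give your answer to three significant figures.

0.739 mg/L

After outfall 1: Q = 1620 + 120.0 = 1740 ML/d; C = (1620·0.02600 + 120.0·3.500)/1740 = 0.2656 mg/L.
After outfall 2: Q = 1740 + 92.90 = 1833 ML/d; C = (1740·0.2656 + 92.90·9.600)/1833 = 0.7387 mg/L.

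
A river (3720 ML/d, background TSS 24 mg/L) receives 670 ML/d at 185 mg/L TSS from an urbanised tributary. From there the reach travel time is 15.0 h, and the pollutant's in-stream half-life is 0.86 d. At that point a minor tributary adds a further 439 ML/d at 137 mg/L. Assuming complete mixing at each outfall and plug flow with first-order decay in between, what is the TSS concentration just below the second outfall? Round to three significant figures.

39.1 mg/L

Mass balance: C = (3720·24.00 + 670.0·185.0) / 4390 = 213200/4390 = 48.57 mg/L; combined flow 4390 ML/d.
Half-life 0.86 d → k = ln 2 / 0.86 = 0.8060 d⁻¹.
Decay over the reach: 48.57·exp(−kt) = 48.57·0.6043 = 29.35 mg/L.
Second outfall: C = (4390·29.35 + 439.0·137.0)/4829 = 39.14 mg/L.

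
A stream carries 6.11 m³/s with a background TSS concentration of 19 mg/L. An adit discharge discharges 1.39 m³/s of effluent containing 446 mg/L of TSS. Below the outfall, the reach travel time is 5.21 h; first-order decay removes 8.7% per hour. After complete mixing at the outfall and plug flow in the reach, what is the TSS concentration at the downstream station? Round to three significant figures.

61.1 mg/L

Flow-weighted average: C = (6.110·19.00 + 1.390·446.0) / 7.500 = 736.0/7.500 = 98.14 mg/L.
8.7%/h lost → k = −ln(1 − 0.087) = 0.09102 h⁻¹.
Applying C = C₀e^(−kt): 98.14 × 0.6224 = 61.08 mg/L.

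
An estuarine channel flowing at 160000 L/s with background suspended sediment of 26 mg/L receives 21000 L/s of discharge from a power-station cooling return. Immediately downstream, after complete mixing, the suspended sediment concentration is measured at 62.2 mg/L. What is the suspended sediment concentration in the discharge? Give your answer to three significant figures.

Mass balance: 160000·26.00 + 21000·Cₑ = 181000·62.20
→ Cₑ = (181000·62.20 − 160000·26.00) / 21000 = 338.0 mg/L.

338 mg/L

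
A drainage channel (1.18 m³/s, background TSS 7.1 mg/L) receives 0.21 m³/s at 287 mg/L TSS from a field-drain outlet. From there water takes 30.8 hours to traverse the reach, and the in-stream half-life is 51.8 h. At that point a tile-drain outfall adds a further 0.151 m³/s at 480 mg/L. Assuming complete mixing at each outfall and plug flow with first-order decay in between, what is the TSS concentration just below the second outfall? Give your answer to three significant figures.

76.5 mg/L

Conservation of mass: C = (1.180·7.100 + 0.2100·287.0) / 1.390 = 68.65/1.390 = 49.39 mg/L; combined flow 1.390 m³/s.
Half-life 51.8 h → k = ln 2 / 51.8 = 0.01338 h⁻¹ = 0.3211 d⁻¹.
Applying C = C₀e^(−kt): 49.39 × 0.6622 = 32.71 mg/L.
At the second outfall, C = (1.390·32.71 + 0.1510·480.0) / (1.390 + 0.1510) = 76.54 mg/L.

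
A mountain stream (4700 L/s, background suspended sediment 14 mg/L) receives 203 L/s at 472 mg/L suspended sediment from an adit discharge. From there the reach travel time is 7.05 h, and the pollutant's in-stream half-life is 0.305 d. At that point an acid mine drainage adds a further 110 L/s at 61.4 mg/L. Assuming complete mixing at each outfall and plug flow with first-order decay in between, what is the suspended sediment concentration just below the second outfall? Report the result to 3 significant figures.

17.9 mg/L

Mixed concentration C = ΣQC/ΣQ = (4700·14.00 + 203.0·472.0) / 4903 = 161600/4903 = 32.96 mg/L; combined flow 4903 L/s.
Half-life 0.305 d → k = ln 2 / 0.305 = 2.273 d⁻¹.
Decay over the reach: 32.96·exp(−kt) = 32.96·0.5129 = 16.91 mg/L.
At the second outfall, C = (4903·16.91 + 110.0·61.40) / (4903 + 110.0) = 17.88 mg/L.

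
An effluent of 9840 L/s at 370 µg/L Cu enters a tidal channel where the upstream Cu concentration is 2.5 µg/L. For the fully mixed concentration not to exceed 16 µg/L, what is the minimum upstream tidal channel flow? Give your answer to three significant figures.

258000 L/s

Set C_mix = 16: (Q·2.500 + 9840·370.0) / (Q + 9840) = 16
→ Q = 9840·(370.0 − 16)/(16 − 2.500) = 258000 L/s.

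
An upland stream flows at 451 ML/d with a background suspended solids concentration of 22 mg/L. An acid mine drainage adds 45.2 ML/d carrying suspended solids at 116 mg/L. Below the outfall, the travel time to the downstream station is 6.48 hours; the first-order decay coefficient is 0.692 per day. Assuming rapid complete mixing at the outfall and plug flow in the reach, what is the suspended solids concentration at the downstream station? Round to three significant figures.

25.4 mg/L

After mixing, C = (451.0·22.00 + 45.20·116.0) / 496.2 = 15170/496.2 = 30.56 mg/L.
Applying C = C₀e^(−kt): 30.56 × 0.8296 = 25.35 mg/L.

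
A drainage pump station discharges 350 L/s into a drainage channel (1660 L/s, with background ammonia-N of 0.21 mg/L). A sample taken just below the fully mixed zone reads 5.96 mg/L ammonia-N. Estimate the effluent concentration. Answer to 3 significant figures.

Mass balance: 1660·0.2100 + 350.0·Cₑ = 2010·5.960
→ Cₑ = (2010·5.960 − 1660·0.2100) / 350.0 = 33.23 mg/L.

33.2 mg/L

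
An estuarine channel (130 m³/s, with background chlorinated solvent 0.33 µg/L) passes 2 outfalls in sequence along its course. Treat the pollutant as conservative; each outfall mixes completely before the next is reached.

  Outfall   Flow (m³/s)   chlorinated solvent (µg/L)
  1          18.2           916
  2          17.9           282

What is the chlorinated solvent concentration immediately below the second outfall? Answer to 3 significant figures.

131 µg/L

Below outfall 1: Q → 148.2 m³/s, C = (130.0·0.3300 + 18.20·916.0)/148.2 = 112.8 µg/L.
Below outfall 2: Q → 166.1 m³/s, C = (148.2·112.8 + 17.90·282.0)/166.1 = 131.0 µg/L.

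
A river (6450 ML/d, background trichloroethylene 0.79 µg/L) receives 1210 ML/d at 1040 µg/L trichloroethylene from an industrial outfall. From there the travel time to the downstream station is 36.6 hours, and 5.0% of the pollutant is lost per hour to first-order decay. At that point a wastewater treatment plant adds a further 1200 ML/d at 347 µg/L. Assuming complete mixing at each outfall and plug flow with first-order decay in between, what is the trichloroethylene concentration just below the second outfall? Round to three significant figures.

Flow-weighted average: C = (6450·0.7900 + 1210·1040) / 7660 = 1263000/7660 = 164.9 µg/L; combined flow 7660 ML/d.
5.0%/h lost → k = −ln(1 − 0.05) = 0.05129 h⁻¹.
After decay, C = 164.9 × e^(−kt) = 164.9 × 0.1530 = 25.24 µg/L.
Second outfall: C = (7660·25.24 + 1200·347.0)/8860 = 68.82 µg/L.

68.8 µg/L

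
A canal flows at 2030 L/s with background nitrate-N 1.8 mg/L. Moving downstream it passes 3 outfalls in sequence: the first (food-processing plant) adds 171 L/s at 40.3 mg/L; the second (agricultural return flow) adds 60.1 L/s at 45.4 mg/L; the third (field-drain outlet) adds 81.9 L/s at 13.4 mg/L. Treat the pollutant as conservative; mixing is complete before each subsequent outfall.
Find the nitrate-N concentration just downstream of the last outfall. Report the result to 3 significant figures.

Outfall 1: combined Q = 2201 L/s; C = (2030·1.800 + 171.0·40.30)/2201 = 4.791 mg/L.
Outfall 2: combined Q = 2261 L/s; C = (2201·4.791 + 60.10·45.40)/2261 = 5.871 mg/L.
Outfall 3: combined Q = 2343 L/s; C = (2261·5.871 + 81.90·13.40)/2343 = 6.134 mg/L.

6.13 mg/L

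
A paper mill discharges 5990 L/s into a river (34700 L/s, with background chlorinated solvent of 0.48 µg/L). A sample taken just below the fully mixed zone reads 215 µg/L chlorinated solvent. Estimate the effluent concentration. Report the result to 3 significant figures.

Mass balance: 34700·0.4800 + 5990·Cₑ = 40690·215.0
→ Cₑ = (40690·215.0 − 34700·0.4800) / 5990 = 1458 µg/L.

1460 µg/L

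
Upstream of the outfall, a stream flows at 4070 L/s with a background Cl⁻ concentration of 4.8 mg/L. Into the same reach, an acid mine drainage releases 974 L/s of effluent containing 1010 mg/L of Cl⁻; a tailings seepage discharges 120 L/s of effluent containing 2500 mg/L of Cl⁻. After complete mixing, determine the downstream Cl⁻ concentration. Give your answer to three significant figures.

252 mg/L

After mixing, C = (4070·4.800 + 974.0·1010 + 120.0·2500) / 5164 = 1303000/5164 = 252.4 mg/L.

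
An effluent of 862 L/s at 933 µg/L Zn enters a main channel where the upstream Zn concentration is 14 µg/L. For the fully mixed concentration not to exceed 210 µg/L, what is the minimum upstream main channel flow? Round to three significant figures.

3180 L/s

Set C_mix = 210: (Q·14.00 + 862.0·933.0) / (Q + 862.0) = 210
→ Q = 862.0·(933.0 − 210)/(210 − 14.00) = 3180 L/s.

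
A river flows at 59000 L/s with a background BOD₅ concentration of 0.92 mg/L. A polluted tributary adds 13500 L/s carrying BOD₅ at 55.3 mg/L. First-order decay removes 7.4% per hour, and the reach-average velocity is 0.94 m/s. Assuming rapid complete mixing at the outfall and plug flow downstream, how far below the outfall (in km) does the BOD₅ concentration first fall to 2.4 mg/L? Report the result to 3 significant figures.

67.2 km

After mixing, C = (59000·0.9200 + 13500·55.30) / 72500 = 800800/72500 = 11.05 mg/L.
7.4%/h lost → k = −ln(1 − 0.074) = 0.07688 h⁻¹.
Set 11.05·exp(−k·t) = 2.4 → t = ln(11.05/2.4)/k = 71480 s = 19.86 h.
Distance = v·t = 0.94·71480 = 67190 m = 67.19 km.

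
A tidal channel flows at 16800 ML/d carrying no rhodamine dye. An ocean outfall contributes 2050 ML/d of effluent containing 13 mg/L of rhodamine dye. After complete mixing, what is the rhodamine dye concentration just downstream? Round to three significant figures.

1.41 mg/L

Flow-weighted average: C = (16800·0 + 2050·13.00) / 18850 = 26650/18850 = 1.414 mg/L.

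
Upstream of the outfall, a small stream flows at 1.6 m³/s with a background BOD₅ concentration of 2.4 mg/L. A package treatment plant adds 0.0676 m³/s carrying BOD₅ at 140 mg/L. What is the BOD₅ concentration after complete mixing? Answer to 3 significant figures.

7.98 mg/L

Mass balance: C = (1.600·2.400 + 0.06760·140.0) / 1.668 = 13.30/1.668 = 7.978 mg/L.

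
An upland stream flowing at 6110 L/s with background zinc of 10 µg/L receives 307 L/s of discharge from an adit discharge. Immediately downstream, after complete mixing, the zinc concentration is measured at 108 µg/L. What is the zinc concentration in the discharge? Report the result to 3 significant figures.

Mass balance: 6110·10.00 + 307.0·Cₑ = 6417·108.0
→ Cₑ = (6417·108.0 − 6110·10.00) / 307.0 = 2058 µg/L.

2060 µg/L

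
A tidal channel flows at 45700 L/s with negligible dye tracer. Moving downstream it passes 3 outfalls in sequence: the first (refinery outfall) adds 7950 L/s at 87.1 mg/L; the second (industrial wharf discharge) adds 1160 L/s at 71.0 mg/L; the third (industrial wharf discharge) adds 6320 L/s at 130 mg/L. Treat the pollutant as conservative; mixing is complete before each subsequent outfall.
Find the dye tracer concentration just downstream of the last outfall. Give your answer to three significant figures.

26.1 mg/L

After outfall 1: Q = 45700 + 7950 = 53650 L/s; C = (45700·0 + 7950·87.10)/53650 = 12.91 mg/L.
After outfall 2: Q = 53650 + 1160 = 54810 L/s; C = (53650·12.91 + 1160·71.00)/54810 = 14.14 mg/L.
After outfall 3: Q = 54810 + 6320 = 61130 L/s; C = (54810·14.14 + 6320·130.0)/61130 = 26.11 mg/L.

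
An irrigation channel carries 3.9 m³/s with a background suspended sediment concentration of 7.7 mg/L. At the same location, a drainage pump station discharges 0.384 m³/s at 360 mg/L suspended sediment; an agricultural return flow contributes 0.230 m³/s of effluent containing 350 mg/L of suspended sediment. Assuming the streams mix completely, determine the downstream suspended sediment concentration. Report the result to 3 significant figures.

Flow-weighted average: C = (3.900·7.700 + 0.3840·360.0 + 0.2300·350.0) / 4.514 = 248.8/4.514 = 55.11 mg/L.

55.1 mg/L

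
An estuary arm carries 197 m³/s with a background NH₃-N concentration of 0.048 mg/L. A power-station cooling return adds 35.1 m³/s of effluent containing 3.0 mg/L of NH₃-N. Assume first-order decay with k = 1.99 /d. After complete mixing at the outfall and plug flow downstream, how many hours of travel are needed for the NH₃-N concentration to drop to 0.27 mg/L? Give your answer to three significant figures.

7.30 h

After mixing, C = (197.0·0.04800 + 35.10·3.000) / 232.1 = 114.8/232.1 = 0.4944 mg/L.
0.4944·exp(−k·t) = 0.27 → t = ln(0.4944/0.27)/k = 26270 s = 7.296 h.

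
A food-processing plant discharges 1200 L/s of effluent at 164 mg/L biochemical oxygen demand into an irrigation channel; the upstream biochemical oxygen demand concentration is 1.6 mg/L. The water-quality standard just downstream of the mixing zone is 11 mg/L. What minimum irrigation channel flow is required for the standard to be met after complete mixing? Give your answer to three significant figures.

Set C_mix = 11: (Q·1.600 + 1200·164.0) / (Q + 1200) = 11
→ Q = 1200·(164.0 − 11)/(11 − 1.600) = 19530 L/s.

19500 L/s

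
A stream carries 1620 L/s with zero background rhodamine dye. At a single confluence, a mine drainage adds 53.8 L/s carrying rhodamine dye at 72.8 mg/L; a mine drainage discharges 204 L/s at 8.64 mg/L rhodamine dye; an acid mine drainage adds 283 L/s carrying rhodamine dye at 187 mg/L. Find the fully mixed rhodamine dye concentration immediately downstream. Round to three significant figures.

Flow-weighted average: C = (1620·0 + 53.80·72.80 + 204.0·8.640 + 283.0·187.0) / 2161 = 58600/2161 = 27.12 mg/L.

27.1 mg/L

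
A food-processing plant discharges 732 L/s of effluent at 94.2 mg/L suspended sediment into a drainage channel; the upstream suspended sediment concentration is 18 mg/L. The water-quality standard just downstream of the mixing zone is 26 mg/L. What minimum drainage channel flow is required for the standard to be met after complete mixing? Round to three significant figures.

6240 L/s

Set C_mix = 26: (Q·18.00 + 732.0·94.20) / (Q + 732.0) = 26
→ Q = 732.0·(94.20 − 26)/(26 − 18.00) = 6240 L/s.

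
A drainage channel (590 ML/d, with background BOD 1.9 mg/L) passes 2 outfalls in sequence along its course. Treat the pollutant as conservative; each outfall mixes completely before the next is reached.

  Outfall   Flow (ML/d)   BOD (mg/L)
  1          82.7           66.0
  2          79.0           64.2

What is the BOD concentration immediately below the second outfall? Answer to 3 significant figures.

Outfall 1: combined Q = 672.7 ML/d; C = (590.0·1.900 + 82.70·66.00)/672.7 = 9.780 mg/L.
Outfall 2: combined Q = 751.7 ML/d; C = (672.7·9.780 + 79.00·64.20)/751.7 = 15.50 mg/L.

15.5 mg/L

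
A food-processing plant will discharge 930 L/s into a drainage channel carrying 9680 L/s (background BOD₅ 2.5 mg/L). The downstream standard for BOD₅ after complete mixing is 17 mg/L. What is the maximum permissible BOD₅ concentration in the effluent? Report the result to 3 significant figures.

168 mg/L

At the limit, (Qr·Cr + Qe·Cₑ)/(Qr + Qe) = 17:
Cₑ = (10610·17 − 9680·2.500) / 930.0 = 167.9 mg/L.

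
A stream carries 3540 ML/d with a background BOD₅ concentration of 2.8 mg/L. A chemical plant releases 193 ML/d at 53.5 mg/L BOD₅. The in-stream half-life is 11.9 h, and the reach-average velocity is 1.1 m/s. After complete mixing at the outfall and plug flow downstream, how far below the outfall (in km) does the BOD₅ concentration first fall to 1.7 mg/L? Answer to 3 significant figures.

Mixed concentration C = ΣQC/ΣQ = (3540·2.800 + 193.0·53.50) / 3733 = 20240/3733 = 5.421 mg/L.
Half-life 11.9 h → k = ln 2 / 11.9 = 0.05825 h⁻¹ = 1.398 d⁻¹.
Set 5.421·exp(−k·t) = 1.7 → t = ln(5.421/1.7)/k = 71680 s = 19.91 h.
Distance = v·t = 1.1·71680 = 78840 m = 78.84 km.

78.8 km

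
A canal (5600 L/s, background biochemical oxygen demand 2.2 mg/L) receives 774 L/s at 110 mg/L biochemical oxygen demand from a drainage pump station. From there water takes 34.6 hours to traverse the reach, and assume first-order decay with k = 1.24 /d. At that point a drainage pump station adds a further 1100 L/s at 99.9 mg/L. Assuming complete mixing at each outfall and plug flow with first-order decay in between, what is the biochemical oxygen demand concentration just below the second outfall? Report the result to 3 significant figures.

16.9 mg/L

Flow-weighted average: C = (5600·2.200 + 774.0·110.0) / 6374 = 97460/6374 = 15.29 mg/L; combined flow 6374 L/s.
Applying C = C₀e^(−kt): 15.29 × 0.1674 = 2.559 mg/L.
At the second outfall, C = (6374·2.559 + 1100·99.90) / (6374 + 1100) = 16.89 mg/L.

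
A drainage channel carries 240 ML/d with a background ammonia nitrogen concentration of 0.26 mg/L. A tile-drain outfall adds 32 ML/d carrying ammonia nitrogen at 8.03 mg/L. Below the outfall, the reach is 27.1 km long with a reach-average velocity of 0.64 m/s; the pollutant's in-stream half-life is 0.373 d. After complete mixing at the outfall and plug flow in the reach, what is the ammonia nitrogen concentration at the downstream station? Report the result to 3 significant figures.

Mass balance: C = (240.0·0.2600 + 32.00·8.030) / 272.0 = 319.4/272.0 = 1.174 mg/L.
Travel time t = 27.1·1000 / 0.64 = 42340 s = 11.76 h.
Half-life 0.373 d → k = ln 2 / 0.373 = 1.858 d⁻¹.
Applying C = C₀e^(−kt): 1.174 × 0.4022 = 0.4723 mg/L.

0.472 mg/L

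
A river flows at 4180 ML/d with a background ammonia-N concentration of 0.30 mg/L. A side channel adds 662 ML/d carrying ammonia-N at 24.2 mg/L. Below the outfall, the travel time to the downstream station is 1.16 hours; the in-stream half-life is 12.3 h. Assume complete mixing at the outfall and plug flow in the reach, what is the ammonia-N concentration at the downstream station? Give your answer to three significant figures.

3.34 mg/L

Conservation of mass: C = (4180·0.3000 + 662.0·24.20) / 4842 = 17270/4842 = 3.568 mg/L.
Half-life 12.3 h → k = ln 2 / 12.3 = 0.05635 h⁻¹ = 1.352 d⁻¹.
After decay, C = 3.568 × e^(−kt) = 3.568 × 0.9367 = 3.342 mg/L.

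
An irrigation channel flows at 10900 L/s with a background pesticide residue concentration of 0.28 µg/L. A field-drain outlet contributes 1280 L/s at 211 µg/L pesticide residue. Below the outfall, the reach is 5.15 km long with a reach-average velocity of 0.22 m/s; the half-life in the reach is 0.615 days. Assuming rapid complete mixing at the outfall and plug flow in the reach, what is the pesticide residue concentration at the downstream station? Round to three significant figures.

16.5 µg/L

Conservation of mass: C = (10900·0.2800 + 1280·211.0) / 12180 = 273100/12180 = 22.42 µg/L.
Travel time t = 5.15·1000 / 0.22 = 23410 s = 6.503 h.
Half-life 0.615 d → k = ln 2 / 0.615 = 1.127 d⁻¹.
Applying C = C₀e^(−kt): 22.42 × 0.7369 = 16.52 µg/L.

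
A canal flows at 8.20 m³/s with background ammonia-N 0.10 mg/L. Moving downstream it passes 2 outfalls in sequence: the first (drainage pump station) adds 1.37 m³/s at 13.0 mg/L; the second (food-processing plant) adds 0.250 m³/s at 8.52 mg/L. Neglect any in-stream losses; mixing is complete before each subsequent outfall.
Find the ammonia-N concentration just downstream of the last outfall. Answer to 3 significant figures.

Below outfall 1: Q → 9.570 m³/s, C = (8.200·0.1000 + 1.370·13.00)/9.570 = 1.947 mg/L.
Below outfall 2: Q → 9.820 m³/s, C = (9.570·1.947 + 0.2500·8.520)/9.820 = 2.114 mg/L.

2.11 mg/L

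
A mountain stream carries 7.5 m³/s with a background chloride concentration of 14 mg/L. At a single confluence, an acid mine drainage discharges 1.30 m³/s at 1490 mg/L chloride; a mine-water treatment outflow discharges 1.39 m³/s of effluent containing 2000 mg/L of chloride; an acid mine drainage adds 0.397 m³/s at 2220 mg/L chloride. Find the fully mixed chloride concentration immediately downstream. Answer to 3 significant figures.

539 mg/L

Mass balance: C = (7.500·14.00 + 1.300·1490 + 1.390·2000 + 0.3970·2220) / 10.59 = 5703/10.59 = 538.7 mg/L.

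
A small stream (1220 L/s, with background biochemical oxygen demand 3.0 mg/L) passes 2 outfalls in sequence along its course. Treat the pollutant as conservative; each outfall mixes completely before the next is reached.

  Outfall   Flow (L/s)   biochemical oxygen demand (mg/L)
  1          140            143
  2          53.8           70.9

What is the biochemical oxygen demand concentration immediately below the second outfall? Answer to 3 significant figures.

Below outfall 1: Q → 1360 L/s, C = (1220·3.000 + 140.0·143.0)/1360 = 17.41 mg/L.
Below outfall 2: Q → 1414 L/s, C = (1360·17.41 + 53.80·70.90)/1414 = 19.45 mg/L.

19.4 mg/L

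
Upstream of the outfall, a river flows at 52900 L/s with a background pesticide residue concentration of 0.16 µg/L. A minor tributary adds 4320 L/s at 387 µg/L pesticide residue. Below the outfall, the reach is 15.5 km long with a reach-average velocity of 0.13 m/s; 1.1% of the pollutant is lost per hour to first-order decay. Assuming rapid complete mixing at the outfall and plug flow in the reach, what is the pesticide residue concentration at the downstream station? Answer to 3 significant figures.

20.4 µg/L

After mixing, C = (52900·0.1600 + 4320·387.0) / 57220 = 1680000/57220 = 29.37 µg/L.
Travel time t = 15.5·1000 / 0.13 = 119200 s = 33.12 h.
1.1%/h lost → k = −ln(1 − 0.011) = 0.01106 h⁻¹.
After decay, C = 29.37 × e^(−kt) = 29.37 × 0.6933 = 20.36 µg/L.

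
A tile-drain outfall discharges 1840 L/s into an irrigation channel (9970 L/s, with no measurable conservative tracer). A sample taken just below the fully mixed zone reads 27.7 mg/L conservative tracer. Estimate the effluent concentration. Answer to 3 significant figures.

178 mg/L

Mass balance: 9970·0 + 1840·Cₑ = 11810·27.70
→ Cₑ = (11810·27.70 − 9970·0) / 1840 = 177.8 mg/L.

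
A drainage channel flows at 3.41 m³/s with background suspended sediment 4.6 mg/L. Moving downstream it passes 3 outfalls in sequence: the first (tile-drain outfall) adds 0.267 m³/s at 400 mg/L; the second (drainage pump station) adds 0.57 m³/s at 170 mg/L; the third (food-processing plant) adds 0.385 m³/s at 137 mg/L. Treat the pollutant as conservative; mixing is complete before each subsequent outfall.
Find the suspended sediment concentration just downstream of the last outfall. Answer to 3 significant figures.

Outfall 1: combined Q = 3.677 m³/s; C = (3.410·4.600 + 0.2670·400.0)/3.677 = 33.31 mg/L.
Outfall 2: combined Q = 4.247 m³/s; C = (3.677·33.31 + 0.5700·170.0)/4.247 = 51.66 mg/L.
Outfall 3: combined Q = 4.632 m³/s; C = (4.247·51.66 + 0.3850·137.0)/4.632 = 58.75 mg/L.

58.8 mg/L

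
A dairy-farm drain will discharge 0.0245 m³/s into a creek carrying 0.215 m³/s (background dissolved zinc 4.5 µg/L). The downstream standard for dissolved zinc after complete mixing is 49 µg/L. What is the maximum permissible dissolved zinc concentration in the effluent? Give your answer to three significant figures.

At the limit, (Qr·Cr + Qe·Cₑ)/(Qr + Qe) = 49:
Cₑ = (0.2395·49 − 0.2150·4.500) / 0.02450 = 439.5 µg/L.

440 µg/L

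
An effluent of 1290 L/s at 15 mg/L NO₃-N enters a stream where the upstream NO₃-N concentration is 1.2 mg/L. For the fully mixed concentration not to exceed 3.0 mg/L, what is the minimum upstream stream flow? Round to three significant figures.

8600 L/s

Set C_mix = 3.0: (Q·1.200 + 1290·15.00) / (Q + 1290) = 3.0
→ Q = 1290·(15.00 − 3.0)/(3.0 − 1.200) = 8600 L/s.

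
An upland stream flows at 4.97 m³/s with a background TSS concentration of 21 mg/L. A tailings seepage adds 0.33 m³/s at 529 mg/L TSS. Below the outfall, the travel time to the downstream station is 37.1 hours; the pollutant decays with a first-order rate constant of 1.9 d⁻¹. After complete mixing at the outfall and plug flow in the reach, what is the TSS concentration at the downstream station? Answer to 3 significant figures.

After mixing, C = (4.970·21.00 + 0.3300·529.0) / 5.300 = 278.9/5.300 = 52.63 mg/L.
First-order decay: C = 52.63·exp(−k·t) = 52.63·0.05302 = 2.790 mg/L.

2.79 mg/L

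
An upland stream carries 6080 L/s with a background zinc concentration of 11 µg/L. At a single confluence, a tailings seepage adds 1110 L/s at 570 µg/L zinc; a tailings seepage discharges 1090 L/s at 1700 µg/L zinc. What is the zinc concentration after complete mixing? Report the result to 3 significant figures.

308 µg/L

Flow-weighted average: C = (6080·11.00 + 1110·570.0 + 1090·1700) / 8280 = 2553000/8280 = 308.3 µg/L.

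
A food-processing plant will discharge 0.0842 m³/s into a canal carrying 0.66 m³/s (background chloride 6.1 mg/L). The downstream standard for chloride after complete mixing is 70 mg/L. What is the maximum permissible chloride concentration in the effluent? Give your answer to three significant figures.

571 mg/L

At the limit, (Qr·Cr + Qe·Cₑ)/(Qr + Qe) = 70:
Cₑ = (0.7442·70 − 0.6600·6.100) / 0.08420 = 570.9 mg/L.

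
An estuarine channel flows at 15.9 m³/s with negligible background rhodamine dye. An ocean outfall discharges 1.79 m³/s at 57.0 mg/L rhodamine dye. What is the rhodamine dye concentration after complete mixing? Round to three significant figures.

Conservation of mass: C = (15.90·0 + 1.790·57.00) / 17.69 = 102.0/17.69 = 5.768 mg/L.

5.77 mg/L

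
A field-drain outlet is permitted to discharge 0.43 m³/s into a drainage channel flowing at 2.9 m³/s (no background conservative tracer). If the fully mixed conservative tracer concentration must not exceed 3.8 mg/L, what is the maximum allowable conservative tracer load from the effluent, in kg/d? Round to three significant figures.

Mass balance at the limit: 2.900·0 + 0.4300·Cₑ = 3.330·3.8 → Cₑ = 29.43 mg/L.
Load = 0.4300 m³/s × 29.43 g/m³ × 86 400 s/d = 1093 kg/d.

1090 kg/d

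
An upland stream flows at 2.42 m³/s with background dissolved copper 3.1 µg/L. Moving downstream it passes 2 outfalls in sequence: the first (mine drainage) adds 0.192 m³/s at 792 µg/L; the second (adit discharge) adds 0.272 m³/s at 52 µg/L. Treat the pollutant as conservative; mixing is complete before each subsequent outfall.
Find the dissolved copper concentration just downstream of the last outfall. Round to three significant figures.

Below outfall 1: Q → 2.612 m³/s, C = (2.420·3.100 + 0.1920·792.0)/2.612 = 61.09 µg/L.
Below outfall 2: Q → 2.884 m³/s, C = (2.612·61.09 + 0.2720·52.00)/2.884 = 60.23 µg/L.

60.2 µg/L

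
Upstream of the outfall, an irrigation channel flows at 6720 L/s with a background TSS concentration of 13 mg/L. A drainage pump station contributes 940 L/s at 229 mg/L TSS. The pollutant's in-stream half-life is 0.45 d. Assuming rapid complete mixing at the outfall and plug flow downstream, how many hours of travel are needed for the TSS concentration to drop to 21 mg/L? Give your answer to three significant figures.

9.85 h

Mass balance: C = (6720·13.00 + 940.0·229.0) / 7660 = 302600/7660 = 39.51 mg/L.
Half-life 0.45 d → k = ln 2 / 0.45 = 1.540 d⁻¹.
39.51·exp(−k·t) = 21 → t = ln(39.51/21)/k = 35450 s = 9.846 h.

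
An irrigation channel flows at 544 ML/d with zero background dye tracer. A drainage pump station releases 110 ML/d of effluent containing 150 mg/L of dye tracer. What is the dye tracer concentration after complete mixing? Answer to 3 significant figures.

25.2 mg/L

Flow-weighted average: C = (544.0·0 + 110.0·150.0) / 654.0 = 16500/654.0 = 25.23 mg/L.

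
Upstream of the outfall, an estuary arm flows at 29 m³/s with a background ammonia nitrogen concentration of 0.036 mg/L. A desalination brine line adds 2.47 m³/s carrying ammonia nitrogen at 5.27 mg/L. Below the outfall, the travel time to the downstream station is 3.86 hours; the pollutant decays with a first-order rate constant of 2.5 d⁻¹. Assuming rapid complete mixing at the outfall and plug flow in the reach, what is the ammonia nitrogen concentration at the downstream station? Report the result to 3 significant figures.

0.299 mg/L

Mass balance: C = (29.00·0.03600 + 2.470·5.270) / 31.47 = 14.06/31.47 = 0.4468 mg/L.
Decay over the reach: 0.4468·exp(−kt) = 0.4468·0.6689 = 0.2989 mg/L.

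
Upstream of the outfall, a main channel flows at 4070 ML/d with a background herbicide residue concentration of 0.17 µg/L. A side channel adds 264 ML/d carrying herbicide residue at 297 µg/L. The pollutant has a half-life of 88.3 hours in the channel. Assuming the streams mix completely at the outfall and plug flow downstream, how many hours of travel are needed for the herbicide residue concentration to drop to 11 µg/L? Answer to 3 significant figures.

64.5 h

Conservation of mass: C = (4070·0.1700 + 264.0·297.0) / 4334 = 79100/4334 = 18.25 µg/L.
Half-life 88.3 h → k = ln 2 / 88.3 = 0.007850 h⁻¹ = 0.1884 d⁻¹.
18.25·exp(−k·t) = 11 → t = ln(18.25/11)/k = 232200 s = 64.50 h.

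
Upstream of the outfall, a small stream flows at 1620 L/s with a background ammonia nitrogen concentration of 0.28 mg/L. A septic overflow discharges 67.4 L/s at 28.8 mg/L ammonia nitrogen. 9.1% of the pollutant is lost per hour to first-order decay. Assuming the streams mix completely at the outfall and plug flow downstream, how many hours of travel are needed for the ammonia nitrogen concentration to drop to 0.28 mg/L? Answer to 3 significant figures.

After mixing, C = (1620·0.2800 + 67.40·28.80) / 1687 = 2395/1687 = 1.419 mg/L.
9.1%/h lost → k = −ln(1 − 0.091) = 0.09541 h⁻¹.
1.419·exp(−k·t) = 0.28 → t = ln(1.419/0.28)/k = 61240 s = 17.01 h.

17.0 h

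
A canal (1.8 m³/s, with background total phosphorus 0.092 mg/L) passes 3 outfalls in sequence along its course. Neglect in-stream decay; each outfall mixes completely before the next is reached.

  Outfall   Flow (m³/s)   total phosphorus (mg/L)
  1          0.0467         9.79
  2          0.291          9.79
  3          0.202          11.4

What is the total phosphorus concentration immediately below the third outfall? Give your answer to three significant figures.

Outfall 1: combined Q = 1.847 m³/s; C = (1.800·0.09200 + 0.04670·9.790)/1.847 = 0.3372 mg/L.
Outfall 2: combined Q = 2.138 m³/s; C = (1.847·0.3372 + 0.2910·9.790)/2.138 = 1.624 mg/L.
Outfall 3: combined Q = 2.340 m³/s; C = (2.138·1.624 + 0.2020·11.40)/2.340 = 2.468 mg/L.

2.47 mg/L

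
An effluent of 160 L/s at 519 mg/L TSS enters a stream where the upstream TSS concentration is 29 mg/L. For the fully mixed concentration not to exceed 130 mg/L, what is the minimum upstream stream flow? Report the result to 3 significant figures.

Set C_mix = 130: (Q·29.00 + 160.0·519.0) / (Q + 160.0) = 130
→ Q = 160.0·(519.0 − 130)/(130 − 29.00) = 616.2 L/s.

616 L/s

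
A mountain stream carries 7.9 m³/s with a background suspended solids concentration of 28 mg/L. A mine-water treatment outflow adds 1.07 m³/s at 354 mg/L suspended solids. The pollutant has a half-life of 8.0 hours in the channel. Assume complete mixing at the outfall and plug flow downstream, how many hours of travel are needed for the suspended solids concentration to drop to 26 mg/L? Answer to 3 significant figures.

10.9 h

Conservation of mass: C = (7.900·28.00 + 1.070·354.0) / 8.970 = 600.0/8.970 = 66.89 mg/L.
Half-life 8.0 h → k = ln 2 / 8.0 = 0.08664 h⁻¹ = 2.079 d⁻¹.
66.89·exp(−k·t) = 26 → t = ln(66.89/26)/k = 39260 s = 10.91 h.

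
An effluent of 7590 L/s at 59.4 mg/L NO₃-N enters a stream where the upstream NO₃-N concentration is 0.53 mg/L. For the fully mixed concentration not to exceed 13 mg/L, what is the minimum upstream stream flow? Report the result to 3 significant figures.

Set C_mix = 13: (Q·0.5300 + 7590·59.40) / (Q + 7590) = 13
→ Q = 7590·(59.40 − 13)/(13 − 0.5300) = 28240 L/s.

28200 L/s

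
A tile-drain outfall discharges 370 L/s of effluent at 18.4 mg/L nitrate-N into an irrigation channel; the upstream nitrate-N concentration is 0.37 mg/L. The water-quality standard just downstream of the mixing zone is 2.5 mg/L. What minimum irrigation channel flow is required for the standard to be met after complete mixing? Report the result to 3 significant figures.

Set C_mix = 2.5: (Q·0.3700 + 370.0·18.40) / (Q + 370.0) = 2.5
→ Q = 370.0·(18.40 − 2.5)/(2.5 − 0.3700) = 2762 L/s.

2760 L/s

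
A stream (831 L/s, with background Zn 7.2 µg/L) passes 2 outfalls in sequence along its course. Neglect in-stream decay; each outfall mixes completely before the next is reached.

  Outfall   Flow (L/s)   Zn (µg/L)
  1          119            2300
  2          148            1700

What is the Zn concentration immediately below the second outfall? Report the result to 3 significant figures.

484 µg/L

Below outfall 1: Q → 950.0 L/s, C = (831.0·7.200 + 119.0·2300)/950.0 = 294.4 µg/L.
Below outfall 2: Q → 1098 L/s, C = (950.0·294.4 + 148.0·1700)/1098 = 483.9 µg/L.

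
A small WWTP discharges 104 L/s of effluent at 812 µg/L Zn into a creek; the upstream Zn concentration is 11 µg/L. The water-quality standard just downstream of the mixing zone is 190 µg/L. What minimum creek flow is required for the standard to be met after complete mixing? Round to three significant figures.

Set C_mix = 190: (Q·11.00 + 104.0·812.0) / (Q + 104.0) = 190
→ Q = 104.0·(812.0 − 190)/(190 − 11.00) = 361.4 L/s.

361 L/s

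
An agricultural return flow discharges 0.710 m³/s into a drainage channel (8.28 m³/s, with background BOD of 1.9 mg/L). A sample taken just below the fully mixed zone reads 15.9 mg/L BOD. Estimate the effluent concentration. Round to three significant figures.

179 mg/L

Mass balance: 8.280·1.900 + 0.7100·Cₑ = 8.990·15.90
→ Cₑ = (8.990·15.90 − 8.280·1.900) / 0.7100 = 179.2 mg/L.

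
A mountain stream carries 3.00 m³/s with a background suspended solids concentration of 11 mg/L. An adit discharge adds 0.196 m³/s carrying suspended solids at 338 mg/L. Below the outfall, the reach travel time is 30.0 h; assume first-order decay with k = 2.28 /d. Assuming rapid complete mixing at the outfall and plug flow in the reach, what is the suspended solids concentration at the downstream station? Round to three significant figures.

1.80 mg/L

Mixed concentration C = ΣQC/ΣQ = (3.000·11.00 + 0.1960·338.0) / 3.196 = 99.25/3.196 = 31.05 mg/L.
First-order decay: C = 31.05·exp(−k·t) = 31.05·0.05784 = 1.796 mg/L.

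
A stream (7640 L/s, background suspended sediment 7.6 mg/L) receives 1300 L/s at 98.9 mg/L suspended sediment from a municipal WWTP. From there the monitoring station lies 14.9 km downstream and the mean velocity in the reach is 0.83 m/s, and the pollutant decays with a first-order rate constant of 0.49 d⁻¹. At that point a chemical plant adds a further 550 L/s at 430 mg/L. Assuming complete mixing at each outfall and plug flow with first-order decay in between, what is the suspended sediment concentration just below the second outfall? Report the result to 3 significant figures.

Mass balance: C = (7640·7.600 + 1300·98.90) / 8940 = 186600/8940 = 20.88 mg/L; combined flow 8940 L/s.
Travel time t = 14.9·1000 / 0.83 = 17950 s = 4.987 h.
Applying C = C₀e^(−kt): 20.88 × 0.9032 = 18.86 mg/L.
Second outfall: C = (8940·18.86 + 550.0·430.0)/9490 = 42.68 mg/L.

42.7 mg/L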